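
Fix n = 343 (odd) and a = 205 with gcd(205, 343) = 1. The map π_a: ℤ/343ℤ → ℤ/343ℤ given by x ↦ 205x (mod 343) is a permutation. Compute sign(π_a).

+1

Start at x=8: 8 → 268 → 60 → 295 → 107 → 326 → 288 → … (one orbit).
Cycle lengths of π_205 on ℤ/343ℤ: [147, 147, 21, 21, 3, 3, 1]; 7 cycles in total.
343 − 7 = 336 transpositions; sign(π) = (−1)^336 = +1.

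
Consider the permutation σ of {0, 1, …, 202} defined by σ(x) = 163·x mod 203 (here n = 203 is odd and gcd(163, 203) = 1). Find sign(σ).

Orbit of 130 under x↦163x: [130, 78, 128, 158, 176, 65, 39]… (length divides ord_203(163)).
6 cycles of lengths [84, 84, 28, 3, 3, 1].
Σ(ℓ_i−1) = 203−6 = 197; sign = (−1)^197 = -1.

-1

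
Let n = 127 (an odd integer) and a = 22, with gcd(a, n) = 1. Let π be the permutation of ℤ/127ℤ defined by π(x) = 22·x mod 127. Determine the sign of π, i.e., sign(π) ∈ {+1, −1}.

Orbit of 22 under x↦22x: [22, 103, 107, 68, 99, 19, 37]… (length divides ord_127(22)).
Cycle lengths of π_22 on ℤ/127ℤ: [9, 9, 9, 9, 9, 9, 9, 9, 9, 9, 9, 9, 9, 9, 1]; 15 cycles in total.
127 − 15 = 112 transpositions; sign(π) = (−1)^112 = +1.

+1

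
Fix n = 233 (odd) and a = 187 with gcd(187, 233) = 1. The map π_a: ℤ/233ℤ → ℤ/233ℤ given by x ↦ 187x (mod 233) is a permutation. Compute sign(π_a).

+1

Orbit of 182 under x↦187x: [182, 16, 196, 71, 229, 184, 157]… (length divides ord_233(187)).
Cycle type of π: 58×4 + 1; total 5 cycles.
sign(π) = (−1)^{n − #cycles} = (−1)^{233−5} = (−1)^228 = +1.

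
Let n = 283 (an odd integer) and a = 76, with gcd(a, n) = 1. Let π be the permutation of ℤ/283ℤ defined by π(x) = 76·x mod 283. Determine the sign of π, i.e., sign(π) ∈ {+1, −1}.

-1

Start at x=30: 30 → 16 → 84 → 158 → 122 → 216 → 2 → … (one orbit).
Cycle type of π: 94×3 + 1; total 4 cycles.
sign(π) = (−1)^{n − #cycles} = (−1)^{283−4} = (−1)^279 = -1.
Via Zolotarev, sign(π_{76}) = (76|283) = -1.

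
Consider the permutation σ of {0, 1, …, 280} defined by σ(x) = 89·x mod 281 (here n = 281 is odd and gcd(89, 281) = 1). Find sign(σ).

-1

Start at x=1: 1 → 89 → 53 → 221 → 280 → 192 → 228 → … (one orbit).
36 cycles of lengths [8, 8, 8, 8, 8, 8, 8, 8, 8, 8, 8, 8, 8, 8, 8, 8, 8, 8, 8, 8, 8, 8, 8, 8, 8, 8, 8, 8, 8, 8, 8, 8, 8, 8, 8, 1].
sign(π) = (−1)^{n − #cycles} = (−1)^{281−36} = (−1)^245 = -1.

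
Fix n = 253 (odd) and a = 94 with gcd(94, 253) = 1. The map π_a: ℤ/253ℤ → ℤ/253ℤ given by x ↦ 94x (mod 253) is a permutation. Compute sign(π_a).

-1

Orbit of 9 under x↦94x: [9, 87, 82, 118, 213, 35, 1]… (length divides ord_253(94)).
π_94 has 6 disjoint cycles with lengths [110, 110, 11, 11, 10, 1] on {0,…,252}.
sign(π) = (−1)^{n − #cycles} = (−1)^{253−6} = (−1)^247 = -1.
The Jacobi symbol (94|253) = -1 (Zolotarev) agrees.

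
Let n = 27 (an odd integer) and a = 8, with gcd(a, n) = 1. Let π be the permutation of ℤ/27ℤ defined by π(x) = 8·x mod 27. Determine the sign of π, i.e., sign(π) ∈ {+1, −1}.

Start at x=17: 17 → 1 → 8 → 10 → 26 → 19 → 17 (one orbit).
Cycle lengths of π_8 on ℤ/27ℤ: [6, 6, 6, 2, 2, 2, 2, 1]; 8 cycles in total.
8 cycles on 27: each ℓ→(−1)^(ℓ−1), product (−1)^19 = -1.
Zolotarev: (8|27) = -1, matching the cycle-count sign.

-1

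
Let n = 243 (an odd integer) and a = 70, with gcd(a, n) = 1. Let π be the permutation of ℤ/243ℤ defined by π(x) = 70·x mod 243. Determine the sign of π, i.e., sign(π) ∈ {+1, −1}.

+1

Trace 223: π^k(223) = [223, 58, 172, 133, 76, 217, 124] for k=0..6.
Cycle lengths of π_70 on ℤ/243ℤ: [81, 81, 27, 27, 9, 9, 3, 3, 1, 1, 1]; 11 cycles in total.
n − c = 243 − 11 = 232; sign = (−1)^232 = +1.
Zolotarev: (70|243) = +1, matching the cycle-count sign.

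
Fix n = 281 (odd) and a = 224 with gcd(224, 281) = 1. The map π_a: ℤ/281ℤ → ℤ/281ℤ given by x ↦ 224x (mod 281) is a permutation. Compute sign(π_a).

+1

Orbit of 155 under x↦224x: [155, 157, 43, 78, 50, 241, 32]… (length divides ord_281(224)).
3 cycles of lengths [140, 140, 1].
With 3 cycles on 281 points, sign = (−1)^{281−3} = +1.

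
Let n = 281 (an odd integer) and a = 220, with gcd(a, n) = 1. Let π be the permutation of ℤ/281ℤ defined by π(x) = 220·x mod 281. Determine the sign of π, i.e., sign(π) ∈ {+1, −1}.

-1

Orbit of 1 under x↦220x: [1, 220, 68, 67, 128, 60, 274]… (length divides ord_281(220)).
Cycle type of π: 40×7 + 1; total 8 cycles.
sign(π) = (−1)^{n − #cycles} = (−1)^{281−8} = (−1)^273 = -1.
Check: (220/281) = -1 by Zolotarev.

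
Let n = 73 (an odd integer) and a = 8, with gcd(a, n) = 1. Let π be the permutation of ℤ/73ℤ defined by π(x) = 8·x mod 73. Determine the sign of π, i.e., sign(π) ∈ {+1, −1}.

+1

Trace 64: π^k(64) = [64, 1, 8] for k=0..2.
Cycle lengths of π_8 on ℤ/73ℤ: [3, 3, 3, 3, 3, 3, 3, 3, 3, 3, 3, 3, 3, 3, 3, 3, 3, 3, 3, 3, 3, 3, 3, 3, 1]; 25 cycles in total.
73 − 25 = 48 transpositions; sign(π) = (−1)^48 = +1.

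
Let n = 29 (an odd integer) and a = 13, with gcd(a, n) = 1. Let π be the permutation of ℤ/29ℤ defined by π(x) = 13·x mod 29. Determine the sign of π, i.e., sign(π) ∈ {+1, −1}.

Orbit of 13 under x↦13x: [13, 24, 22, 25, 6, 20, 28]… (length divides ord_29(13)).
Cycle lengths of π_13 on ℤ/29ℤ: [14, 14, 1]; 3 cycles in total.
With 3 cycles on 29 points, sign = (−1)^{29−3} = +1.
Check: (13/29) = +1 by Zolotarev.

+1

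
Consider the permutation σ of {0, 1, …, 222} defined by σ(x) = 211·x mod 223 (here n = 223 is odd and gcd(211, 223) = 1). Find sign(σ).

+1

Orbit of 28 under x↦211x: [28, 110, 18, 7, 139, 116, 169]… (length divides ord_223(211)).
π_211 has 3 disjoint cycles with lengths [111, 111, 1] on {0,…,222}.
223 − 3 = 220 transpositions; sign(π) = (−1)^220 = +1.
Check: (211/223) = +1 by Zolotarev.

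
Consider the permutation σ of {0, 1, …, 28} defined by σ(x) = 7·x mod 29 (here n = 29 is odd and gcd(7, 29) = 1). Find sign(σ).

Orbit of 1 under x↦7x: [1, 7, 20, 24, 23, 16, 25]… (length divides ord_29(7)).
Cycle type of π: 7×4 + 1; total 5 cycles.
29 − 5 = 24 transpositions; sign(π) = (−1)^24 = +1.
(7|29)_J = +1 (Zolotarev's lemma cross-check).

+1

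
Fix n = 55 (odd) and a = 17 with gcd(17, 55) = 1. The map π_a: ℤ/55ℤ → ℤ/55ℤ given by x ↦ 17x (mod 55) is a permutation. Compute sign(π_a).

+1

Trace 52: π^k(52) = [52, 4, 13, 1, 17, 14, 18] for k=0..6.
5 cycles of lengths [20, 20, 10, 4, 1].
n − c = 55 − 5 = 50; sign = (−1)^50 = +1.
The Jacobi symbol (17|55) = +1 (Zolotarev) agrees.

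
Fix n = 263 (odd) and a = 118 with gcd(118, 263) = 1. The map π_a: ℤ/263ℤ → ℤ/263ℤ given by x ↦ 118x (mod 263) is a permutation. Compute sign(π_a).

Trace 258: π^k(258) = [258, 199, 75, 171, 190, 65, 43] for k=0..6.
The orbit structure of x ↦ 118x mod 263: 2 orbits of sizes [262, 1].
2 cycles on 263: each ℓ→(−1)^(ℓ−1), product (−1)^261 = -1.

-1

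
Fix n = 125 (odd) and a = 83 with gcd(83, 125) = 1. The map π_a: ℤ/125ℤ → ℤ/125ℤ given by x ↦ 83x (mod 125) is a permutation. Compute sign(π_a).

Orbit of 32 under x↦83x: [32, 31, 73, 59, 22, 76, 58]… (length divides ord_125(83)).
π_83 has 4 disjoint cycles with lengths [100, 20, 4, 1] on {0,…,124}.
Σ(ℓ_i−1) = 125−4 = 121; sign = (−1)^121 = -1.
Via Zolotarev, sign(π_{83}) = (83|125) = -1.

-1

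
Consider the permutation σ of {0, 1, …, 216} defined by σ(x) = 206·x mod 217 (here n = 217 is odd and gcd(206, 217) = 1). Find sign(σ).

Trace 102: π^k(102) = [102, 180, 190, 80, 205, 132, 67] for k=0..6.
π_206 has 10 disjoint cycles with lengths [30, 30, 30, 30, 30, 30, 15, 15, 6, 1] on {0,…,216}.
217 − 10 = 207 transpositions; sign(π) = (−1)^207 = -1.
Zolotarev: (206|217) = -1, matching the cycle-count sign.

-1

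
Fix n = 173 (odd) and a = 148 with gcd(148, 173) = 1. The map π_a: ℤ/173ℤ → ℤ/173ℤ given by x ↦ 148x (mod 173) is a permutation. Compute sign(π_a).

+1

Orbit of 95 under x↦148x: [95, 47, 36, 138, 10, 96, 22]… (length divides ord_173(148)).
Decompose π into cycles: lengths [43, 43, 43, 43, 1] (5 cycles, including the fixed point 0).
173 − 5 = 168 transpositions; sign(π) = (−1)^168 = +1.
Zolotarev: (148|173) = +1, matching the cycle-count sign.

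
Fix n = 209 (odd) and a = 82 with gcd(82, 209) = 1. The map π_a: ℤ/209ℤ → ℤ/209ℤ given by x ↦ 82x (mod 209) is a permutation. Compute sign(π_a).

Start at x=168: 168 → 191 → 196 → 188 → 159 → 80 → 81 → … (one orbit).
Decompose π into cycles: lengths [45, 45, 45, 45, 9, 9, 5, 5, 1] (9 cycles, including the fixed point 0).
Σ(ℓ_i−1) = 209−9 = 200; sign = (−1)^200 = +1.
The Jacobi symbol (82|209) = +1 (Zolotarev) agrees.

+1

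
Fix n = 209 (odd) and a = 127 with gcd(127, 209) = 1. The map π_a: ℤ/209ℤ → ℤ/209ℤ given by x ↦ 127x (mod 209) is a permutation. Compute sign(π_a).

Start at x=107: 107 → 4 → 90 → 144 → 105 → 168 → 18 → … (one orbit).
The orbit structure of x ↦ 127x mod 209: 5 orbits of sizes [90, 90, 18, 10, 1].
n − c = 209 − 5 = 204; sign = (−1)^204 = +1.

+1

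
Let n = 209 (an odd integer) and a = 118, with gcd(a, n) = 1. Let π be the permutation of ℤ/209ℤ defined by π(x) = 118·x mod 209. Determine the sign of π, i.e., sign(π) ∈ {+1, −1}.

Start at x=36: 36 → 68 → 82 → 62 → 1 → 118 → 130 → … (one orbit).
Decompose π into cycles: lengths [90, 90, 10, 9, 9, 1] (6 cycles, including the fixed point 0).
sign(π) = (−1)^{n − #cycles} = (−1)^{209−6} = (−1)^203 = -1.
The Jacobi symbol (118|209) = -1 (Zolotarev) agrees.

-1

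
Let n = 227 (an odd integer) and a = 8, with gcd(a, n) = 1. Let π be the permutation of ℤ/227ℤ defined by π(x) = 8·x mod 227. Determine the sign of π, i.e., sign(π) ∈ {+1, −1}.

-1

Trace 110: π^k(110) = [110, 199, 3, 24, 192, 174, 30] for k=0..6.
The orbit structure of x ↦ 8x mod 227: 2 orbits of sizes [226, 1].
n − c = 227 − 2 = 225; sign = (−1)^225 = -1.
Via Zolotarev, sign(π_{8}) = (8|227) = -1.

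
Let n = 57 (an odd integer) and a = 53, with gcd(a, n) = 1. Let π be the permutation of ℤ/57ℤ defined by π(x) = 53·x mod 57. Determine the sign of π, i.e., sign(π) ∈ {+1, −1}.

+1

Start at x=8: 8 → 25 → 14 → 1 → 53 → 16 → 50 → … (one orbit).
Cycle type of π: 18×3 + 2 + 1; total 5 cycles.
Σ(ℓ_i−1) = 57−5 = 52; sign = (−1)^52 = +1.
Via Zolotarev, sign(π_{53}) = (53|57) = +1.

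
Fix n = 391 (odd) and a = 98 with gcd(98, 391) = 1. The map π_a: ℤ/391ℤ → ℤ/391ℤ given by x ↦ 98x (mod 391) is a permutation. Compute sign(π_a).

+1

Start at x=13: 13 → 101 → 123 → 324 → 81 → 118 → 225 → … (one orbit).
Cycle type of π: 44×8 + 11×2 + 4×4 + 1; total 15 cycles.
With 15 cycles on 391 points, sign = (−1)^{391−15} = +1.
The Jacobi symbol (98|391) = +1 (Zolotarev) agrees.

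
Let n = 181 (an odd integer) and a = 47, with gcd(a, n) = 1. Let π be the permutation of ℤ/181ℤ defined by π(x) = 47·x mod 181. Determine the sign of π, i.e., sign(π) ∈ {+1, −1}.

-1

Trace 6: π^k(6) = [6, 101, 41, 117, 69, 166, 19] for k=0..6.
Cycle type of π: 180 + 1; total 2 cycles.
2 cycles on 181: each ℓ→(−1)^(ℓ−1), product (−1)^179 = -1.
Via Zolotarev, sign(π_{47}) = (47|181) = -1.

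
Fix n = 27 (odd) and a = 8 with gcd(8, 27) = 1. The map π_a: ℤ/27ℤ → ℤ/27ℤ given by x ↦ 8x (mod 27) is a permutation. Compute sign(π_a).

-1

Trace 1: π^k(1) = [1, 8, 10, 26, 19, 17] for k=0..5.
Cycle type of π: 6×3 + 2×4 + 1; total 8 cycles.
With 8 cycles on 27 points, sign = (−1)^{27−8} = -1.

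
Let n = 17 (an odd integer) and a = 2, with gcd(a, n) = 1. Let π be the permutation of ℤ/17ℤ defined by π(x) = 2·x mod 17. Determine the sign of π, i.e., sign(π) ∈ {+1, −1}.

+1

Start at x=13: 13 → 9 → 1 → 2 → 4 → 8 → 16 → … (one orbit).
The orbit structure of x ↦ 2x mod 17: 3 orbits of sizes [8, 8, 1].
n − c = 17 − 3 = 14; sign = (−1)^14 = +1.
Via Zolotarev, sign(π_{2}) = (2|17) = +1.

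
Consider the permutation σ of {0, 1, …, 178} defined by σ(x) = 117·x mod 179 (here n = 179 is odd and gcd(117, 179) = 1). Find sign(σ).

+1

Start at x=45: 45 → 74 → 66 → 25 → 61 → 156 → 173 → … (one orbit).
The orbit structure of x ↦ 117x mod 179: 3 orbits of sizes [89, 89, 1].
n − c = 179 − 3 = 176; sign = (−1)^176 = +1.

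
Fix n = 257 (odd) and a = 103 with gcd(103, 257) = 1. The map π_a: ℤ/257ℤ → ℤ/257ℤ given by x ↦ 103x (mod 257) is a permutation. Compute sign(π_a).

-1

Orbit of 69 under x↦103x: [69, 168, 85, 17, 209, 196, 142]… (length divides ord_257(103)).
Cycle lengths of π_103 on ℤ/257ℤ: [256, 1]; 2 cycles in total.
With 2 cycles on 257 points, sign = (−1)^{257−2} = -1.
Via Zolotarev, sign(π_{103}) = (103|257) = -1.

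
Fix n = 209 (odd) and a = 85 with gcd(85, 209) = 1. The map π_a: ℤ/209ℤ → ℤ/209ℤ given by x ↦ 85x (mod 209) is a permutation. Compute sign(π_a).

Start at x=54: 54 → 201 → 156 → 93 → 172 → 199 → 195 → … (one orbit).
Cycle lengths of π_85 on ℤ/209ℤ: [90, 90, 10, 9, 9, 1]; 6 cycles in total.
Σ(ℓ_i−1) = 209−6 = 203; sign = (−1)^203 = -1.

-1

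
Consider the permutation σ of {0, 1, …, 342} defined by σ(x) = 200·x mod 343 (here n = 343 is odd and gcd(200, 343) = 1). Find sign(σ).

Start at x=326: 326 → 30 → 169 → 186 → 156 → 330 → 144 → … (one orbit).
Decompose π into cycles: lengths [147, 147, 21, 21, 3, 3, 1] (7 cycles, including the fixed point 0).
7 cycles on 343: each ℓ→(−1)^(ℓ−1), product (−1)^336 = +1.
Zolotarev: (200|343) = +1, matching the cycle-count sign.

+1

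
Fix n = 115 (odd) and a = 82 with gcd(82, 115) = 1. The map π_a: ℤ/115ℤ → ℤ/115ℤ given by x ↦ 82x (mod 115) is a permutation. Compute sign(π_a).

Trace 87: π^k(87) = [87, 4, 98, 101, 2, 49, 108] for k=0..6.
Cycle type of π: 44×2 + 11×2 + 4 + 1; total 6 cycles.
6 cycles on 115: each ℓ→(−1)^(ℓ−1), product (−1)^109 = -1.
Zolotarev: (82|115) = -1, matching the cycle-count sign.

-1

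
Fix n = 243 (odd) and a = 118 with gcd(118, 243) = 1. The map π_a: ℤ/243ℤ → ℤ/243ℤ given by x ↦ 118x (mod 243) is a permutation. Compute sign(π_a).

Orbit of 217 under x↦118x: [217, 91, 46, 82, 199, 154, 190]… (length divides ord_243(118)).
27 cycles of lengths [27, 27, 27, 27, 27, 27, 9, 9, 9, 9, 9, 9, 3, 3, 3, 3, 3, 3, 1, 1, 1, 1, 1, 1, 1, 1, 1].
27 cycles on 243: each ℓ→(−1)^(ℓ−1), product (−1)^216 = +1.

+1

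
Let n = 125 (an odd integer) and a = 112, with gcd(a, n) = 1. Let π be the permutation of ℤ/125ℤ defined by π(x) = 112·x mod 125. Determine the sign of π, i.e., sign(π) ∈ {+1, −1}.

Trace 113: π^k(113) = [113, 31, 97, 114, 18, 16, 42] for k=0..6.
Cycle type of π: 100 + 20 + 4 + 1; total 4 cycles.
Σ(ℓ_i−1) = 125−4 = 121; sign = (−1)^121 = -1.

-1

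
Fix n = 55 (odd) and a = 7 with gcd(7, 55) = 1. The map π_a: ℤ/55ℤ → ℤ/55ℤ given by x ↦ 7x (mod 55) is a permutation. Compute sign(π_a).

+1

Orbit of 34 under x↦7x: [34, 18, 16, 2, 14, 43, 26]… (length divides ord_55(7)).
π_7 has 5 disjoint cycles with lengths [20, 20, 10, 4, 1] on {0,…,54}.
n − c = 55 − 5 = 50; sign = (−1)^50 = +1.
Zolotarev: (7|55) = +1, matching the cycle-count sign.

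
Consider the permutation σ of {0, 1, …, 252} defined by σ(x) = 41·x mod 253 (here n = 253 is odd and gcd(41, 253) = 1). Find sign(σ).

-1

Trace 174: π^k(174) = [174, 50, 26, 54, 190, 200, 104] for k=0..6.
The orbit structure of x ↦ 41x mod 253: 6 orbits of sizes [110, 110, 11, 11, 10, 1].
With 6 cycles on 253 points, sign = (−1)^{253−6} = -1.
The Jacobi symbol (41|253) = -1 (Zolotarev) agrees.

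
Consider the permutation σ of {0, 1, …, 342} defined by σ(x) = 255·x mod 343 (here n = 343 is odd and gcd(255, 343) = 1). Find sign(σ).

-1

Start at x=220: 220 → 191 → 342 → 88 → 145 → 274 → 241 → … (one orbit).
π_255 has 4 disjoint cycles with lengths [294, 42, 6, 1] on {0,…,342}.
n − c = 343 − 4 = 339; sign = (−1)^339 = -1.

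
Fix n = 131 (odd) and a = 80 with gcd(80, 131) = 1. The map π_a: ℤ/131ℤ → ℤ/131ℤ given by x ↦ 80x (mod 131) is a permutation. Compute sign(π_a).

+1

Start at x=99: 99 → 60 → 84 → 39 → 107 → 45 → 63 → … (one orbit).
Cycle type of π: 13×10 + 1; total 11 cycles.
With 11 cycles on 131 points, sign = (−1)^{131−11} = +1.
Zolotarev: (80|131) = +1, matching the cycle-count sign.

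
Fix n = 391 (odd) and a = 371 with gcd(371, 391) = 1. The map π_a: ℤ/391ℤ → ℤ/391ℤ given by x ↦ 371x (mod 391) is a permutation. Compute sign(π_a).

-1

Orbit of 303 under x↦371x: [303, 196, 381, 200, 301, 236, 363]… (length divides ord_391(371)).
Decompose π into cycles: lengths [176, 176, 16, 11, 11, 1] (6 cycles, including the fixed point 0).
6 cycles on 391: each ℓ→(−1)^(ℓ−1), product (−1)^385 = -1.
Check: (371/391) = -1 by Zolotarev.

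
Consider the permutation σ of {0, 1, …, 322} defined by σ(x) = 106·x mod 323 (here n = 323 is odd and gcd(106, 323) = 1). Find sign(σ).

Orbit of 30 under x↦106x: [30, 273, 191, 220, 64, 1, 106]… (length divides ord_323(106)).
Decompose π into cycles: lengths [12, 12, 12, 12, 12, 12, 12, 12, 12, 12, 12, 12, 12, 12, 12, 12, 12, 12, 12, 12, 12, 12, 12, 12, 4, 4, 4, 4, 3, 3, 3, 3, 3, 3, 1] (35 cycles, including the fixed point 0).
sign(π) = (−1)^{n − #cycles} = (−1)^{323−35} = (−1)^288 = +1.
The Jacobi symbol (106|323) = +1 (Zolotarev) agrees.

+1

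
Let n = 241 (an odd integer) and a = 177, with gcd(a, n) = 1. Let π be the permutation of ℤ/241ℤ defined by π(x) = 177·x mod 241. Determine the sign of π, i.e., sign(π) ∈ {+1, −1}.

Trace 177: π^k(177) = [177, 240, 64, 1] for k=0..3.
The orbit structure of x ↦ 177x mod 241: 61 orbits of sizes [4, 4, 4, 4, 4, 4, 4, 4, 4, 4, 4, 4, 4, 4, 4, 4, 4, 4, 4, 4, 4, 4, 4, 4, 4, 4, 4, 4, 4, 4, 4, 4, 4, 4, 4, 4, 4, 4, 4, 4, 4, 4, 4, 4, 4, 4, 4, 4, 4, 4, 4, 4, 4, 4, 4, 4, 4, 4, 4, 4, 1].
sign(π) = (−1)^{n − #cycles} = (−1)^{241−61} = (−1)^180 = +1.
Zolotarev: (177|241) = +1, matching the cycle-count sign.

+1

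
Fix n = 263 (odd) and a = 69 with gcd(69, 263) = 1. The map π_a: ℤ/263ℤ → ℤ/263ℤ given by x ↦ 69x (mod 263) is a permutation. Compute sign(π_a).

+1

Trace 206: π^k(206) = [206, 12, 39, 61, 1, 69, 27] for k=0..6.
π_69 has 3 disjoint cycles with lengths [131, 131, 1] on {0,…,262}.
Σ(ℓ_i−1) = 263−3 = 260; sign = (−1)^260 = +1.
Zolotarev: (69|263) = +1, matching the cycle-count sign.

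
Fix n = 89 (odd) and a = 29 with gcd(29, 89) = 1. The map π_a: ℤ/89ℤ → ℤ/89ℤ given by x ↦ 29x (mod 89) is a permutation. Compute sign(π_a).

-1

Start at x=21: 21 → 75 → 39 → 63 → 47 → 28 → 11 → … (one orbit).
Decompose π into cycles: lengths [88, 1] (2 cycles, including the fixed point 0).
n − c = 89 − 2 = 87; sign = (−1)^87 = -1.
Via Zolotarev, sign(π_{29}) = (29|89) = -1.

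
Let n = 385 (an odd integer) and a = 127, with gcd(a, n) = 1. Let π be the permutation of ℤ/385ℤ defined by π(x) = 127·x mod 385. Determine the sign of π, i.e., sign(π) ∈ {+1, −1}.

+1

Start at x=141: 141 → 197 → 379 → 8 → 246 → 57 → 309 → … (one orbit).
35 cycles of lengths [20, 20, 20, 20, 20, 20, 20, 20, 20, 20, 20, 20, 20, 20, 10, 10, 10, 10, 10, 10, 10, 4, 4, 4, 4, 4, 4, 4, 1, 1, 1, 1, 1, 1, 1].
n − c = 385 − 35 = 350; sign = (−1)^350 = +1.
The Jacobi symbol (127|385) = +1 (Zolotarev) agrees.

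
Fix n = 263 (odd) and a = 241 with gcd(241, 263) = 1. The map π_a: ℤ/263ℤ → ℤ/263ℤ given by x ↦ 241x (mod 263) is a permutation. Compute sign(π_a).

Start at x=171: 171 → 183 → 182 → 204 → 246 → 111 → 188 → … (one orbit).
The orbit structure of x ↦ 241x mod 263: 2 orbits of sizes [262, 1].
Σ(ℓ_i−1) = 263−2 = 261; sign = (−1)^261 = -1.
Check: (241/263) = -1 by Zolotarev.

-1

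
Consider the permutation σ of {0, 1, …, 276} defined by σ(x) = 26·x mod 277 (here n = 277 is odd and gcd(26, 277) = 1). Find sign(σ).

Start at x=203: 203 → 15 → 113 → 168 → 213 → 275 → 225 → … (one orbit).
Cycle type of π: 92×3 + 1; total 4 cycles.
sign(π) = (−1)^{n − #cycles} = (−1)^{277−4} = (−1)^273 = -1.

-1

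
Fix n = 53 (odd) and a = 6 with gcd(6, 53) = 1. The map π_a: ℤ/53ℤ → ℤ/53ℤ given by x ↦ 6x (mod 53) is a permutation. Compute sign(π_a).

+1

Orbit of 37 under x↦6x: [37, 10, 7, 42, 40, 28, 9]… (length divides ord_53(6)).
The orbit structure of x ↦ 6x mod 53: 3 orbits of sizes [26, 26, 1].
With 3 cycles on 53 points, sign = (−1)^{53−3} = +1.
Zolotarev: (6|53) = +1, matching the cycle-count sign.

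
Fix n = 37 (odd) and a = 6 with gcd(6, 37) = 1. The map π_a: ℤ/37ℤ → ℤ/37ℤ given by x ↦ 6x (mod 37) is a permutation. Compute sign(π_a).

Start at x=1: 1 → 6 → 36 → 31 → 1 (one orbit).
Cycle lengths of π_6 on ℤ/37ℤ: [4, 4, 4, 4, 4, 4, 4, 4, 4, 1]; 10 cycles in total.
37 − 10 = 27 transpositions; sign(π) = (−1)^27 = -1.
The Jacobi symbol (6|37) = -1 (Zolotarev) agrees.

-1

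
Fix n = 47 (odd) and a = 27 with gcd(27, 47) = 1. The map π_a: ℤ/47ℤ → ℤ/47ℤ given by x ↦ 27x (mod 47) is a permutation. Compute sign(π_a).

+1

Orbit of 25 under x↦27x: [25, 17, 36, 32, 18, 16, 9]… (length divides ord_47(27)).
π_27 has 3 disjoint cycles with lengths [23, 23, 1] on {0,…,46}.
3 cycles on 47: each ℓ→(−1)^(ℓ−1), product (−1)^44 = +1.
Via Zolotarev, sign(π_{27}) = (27|47) = +1.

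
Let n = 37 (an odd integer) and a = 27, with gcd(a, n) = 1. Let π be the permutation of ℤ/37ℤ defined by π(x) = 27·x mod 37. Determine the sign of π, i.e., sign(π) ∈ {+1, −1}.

Orbit of 26 under x↦27x: [26, 36, 10, 11, 1, 27]… (length divides ord_37(27)).
Cycle type of π: 6×6 + 1; total 7 cycles.
With 7 cycles on 37 points, sign = (−1)^{37−7} = +1.
Check: (27/37) = +1 by Zolotarev.

+1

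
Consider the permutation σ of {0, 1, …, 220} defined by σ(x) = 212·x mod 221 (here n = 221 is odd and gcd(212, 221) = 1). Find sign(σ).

Orbit of 183 under x↦212x: [183, 121, 16, 77, 191, 49, 1]… (length divides ord_221(212)).
π_212 has 13 disjoint cycles with lengths [24, 24, 24, 24, 24, 24, 24, 24, 8, 8, 6, 6, 1] on {0,…,220}.
221 − 13 = 208 transpositions; sign(π) = (−1)^208 = +1.
Check: (212/221) = +1 by Zolotarev.

+1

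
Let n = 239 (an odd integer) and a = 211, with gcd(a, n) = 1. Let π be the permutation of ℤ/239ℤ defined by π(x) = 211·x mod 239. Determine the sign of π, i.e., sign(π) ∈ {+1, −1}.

Orbit of 163 under x↦211x: [163, 216, 166, 132, 128, 1, 211]… (length divides ord_239(211)).
15 cycles of lengths [17, 17, 17, 17, 17, 17, 17, 17, 17, 17, 17, 17, 17, 17, 1].
15 cycles on 239: each ℓ→(−1)^(ℓ−1), product (−1)^224 = +1.
The Jacobi symbol (211|239) = +1 (Zolotarev) agrees.

+1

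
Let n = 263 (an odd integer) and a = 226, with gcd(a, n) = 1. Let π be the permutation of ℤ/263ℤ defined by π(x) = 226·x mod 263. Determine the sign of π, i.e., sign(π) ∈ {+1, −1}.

-1

Start at x=169: 169 → 59 → 184 → 30 → 205 → 42 → 24 → … (one orbit).
2 cycles of lengths [262, 1].
Σ(ℓ_i−1) = 263−2 = 261; sign = (−1)^261 = -1.
Via Zolotarev, sign(π_{226}) = (226|263) = -1.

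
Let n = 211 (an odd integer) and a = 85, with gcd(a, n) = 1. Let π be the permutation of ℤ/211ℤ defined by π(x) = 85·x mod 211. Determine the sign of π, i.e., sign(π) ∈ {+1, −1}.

Orbit of 77 under x↦85x: [77, 4, 129, 204, 38, 65, 39]… (length divides ord_211(85)).
Cycle type of π: 210 + 1; total 2 cycles.
2 cycles on 211: each ℓ→(−1)^(ℓ−1), product (−1)^209 = -1.
Zolotarev: (85|211) = -1, matching the cycle-count sign.

-1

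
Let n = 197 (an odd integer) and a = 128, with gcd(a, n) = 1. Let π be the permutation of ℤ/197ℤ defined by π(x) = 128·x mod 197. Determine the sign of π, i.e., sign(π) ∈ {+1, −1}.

-1

Orbit of 19 under x↦128x: [19, 68, 36, 77, 6, 177, 1]… (length divides ord_197(128)).
π_128 has 8 disjoint cycles with lengths [28, 28, 28, 28, 28, 28, 28, 1] on {0,…,196}.
With 8 cycles on 197 points, sign = (−1)^{197−8} = -1.
(128|197)_J = -1 (Zolotarev's lemma cross-check).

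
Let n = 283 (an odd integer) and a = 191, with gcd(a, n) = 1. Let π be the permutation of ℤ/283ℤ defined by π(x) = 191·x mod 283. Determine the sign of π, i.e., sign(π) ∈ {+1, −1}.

-1

Trace 85: π^k(85) = [85, 104, 54, 126, 11, 120, 280] for k=0..6.
2 cycles of lengths [282, 1].
n − c = 283 − 2 = 281; sign = (−1)^281 = -1.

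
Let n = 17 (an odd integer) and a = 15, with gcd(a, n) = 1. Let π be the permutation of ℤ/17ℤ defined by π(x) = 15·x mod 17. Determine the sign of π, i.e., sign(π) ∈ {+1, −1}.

Start at x=2: 2 → 13 → 8 → 1 → 15 → 4 → 9 → … (one orbit).
The orbit structure of x ↦ 15x mod 17: 3 orbits of sizes [8, 8, 1].
3 cycles on 17: each ℓ→(−1)^(ℓ−1), product (−1)^14 = +1.

+1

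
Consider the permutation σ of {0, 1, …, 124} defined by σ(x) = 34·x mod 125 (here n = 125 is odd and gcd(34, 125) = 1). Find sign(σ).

Orbit of 86 under x↦34x: [86, 49, 41, 19, 21, 89, 26]… (length divides ord_125(34)).
7 cycles of lengths [50, 50, 10, 10, 2, 2, 1].
n − c = 125 − 7 = 118; sign = (−1)^118 = +1.
Zolotarev: (34|125) = +1, matching the cycle-count sign.

+1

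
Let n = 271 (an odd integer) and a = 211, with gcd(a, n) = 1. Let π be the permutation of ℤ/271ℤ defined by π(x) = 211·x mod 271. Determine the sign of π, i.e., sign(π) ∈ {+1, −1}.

Start at x=77: 77 → 258 → 238 → 83 → 169 → 158 → 5 → … (one orbit).
Decompose π into cycles: lengths [27, 27, 27, 27, 27, 27, 27, 27, 27, 27, 1] (11 cycles, including the fixed point 0).
With 11 cycles on 271 points, sign = (−1)^{271−11} = +1.

+1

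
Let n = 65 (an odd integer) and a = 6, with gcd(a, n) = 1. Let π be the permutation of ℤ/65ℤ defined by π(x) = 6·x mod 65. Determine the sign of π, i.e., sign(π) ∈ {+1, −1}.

Start at x=46: 46 → 16 → 31 → 56 → 11 → 1 → 6 → … (one orbit).
Cycle lengths of π_6 on ℤ/65ℤ: [12, 12, 12, 12, 12, 1, 1, 1, 1, 1]; 10 cycles in total.
10 cycles on 65: each ℓ→(−1)^(ℓ−1), product (−1)^55 = -1.

-1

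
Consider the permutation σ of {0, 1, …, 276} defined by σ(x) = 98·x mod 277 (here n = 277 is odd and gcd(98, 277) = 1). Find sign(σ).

-1

Start at x=121: 121 → 224 → 69 → 114 → 92 → 152 → 215 → … (one orbit).
2 cycles of lengths [276, 1].
sign(π) = (−1)^{n − #cycles} = (−1)^{277−2} = (−1)^275 = -1.
Via Zolotarev, sign(π_{98}) = (98|277) = -1.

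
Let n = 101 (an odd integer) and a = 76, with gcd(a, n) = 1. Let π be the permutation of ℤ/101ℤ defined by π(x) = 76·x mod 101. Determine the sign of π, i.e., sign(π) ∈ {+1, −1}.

Orbit of 23 under x↦76x: [23, 31, 33, 84, 21, 81, 96]… (length divides ord_101(76)).
The orbit structure of x ↦ 76x mod 101: 3 orbits of sizes [50, 50, 1].
With 3 cycles on 101 points, sign = (−1)^{101−3} = +1.

+1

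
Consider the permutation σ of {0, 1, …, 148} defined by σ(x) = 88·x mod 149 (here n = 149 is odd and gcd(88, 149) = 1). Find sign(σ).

Orbit of 17 under x↦88x: [17, 6, 81, 125, 123, 96, 104]… (length divides ord_149(88)).
Decompose π into cycles: lengths [37, 37, 37, 37, 1] (5 cycles, including the fixed point 0).
sign(π) = (−1)^{n − #cycles} = (−1)^{149−5} = (−1)^144 = +1.

+1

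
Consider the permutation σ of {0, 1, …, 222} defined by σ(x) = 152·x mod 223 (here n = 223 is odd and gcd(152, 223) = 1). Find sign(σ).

Trace 83: π^k(83) = [83, 128, 55, 109, 66, 220, 213] for k=0..6.
The orbit structure of x ↦ 152x mod 223: 3 orbits of sizes [111, 111, 1].
223 − 3 = 220 transpositions; sign(π) = (−1)^220 = +1.
Check: (152/223) = +1 by Zolotarev.

+1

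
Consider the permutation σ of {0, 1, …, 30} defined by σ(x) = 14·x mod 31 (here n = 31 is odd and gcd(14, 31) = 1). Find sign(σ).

+1

Orbit of 2 under x↦14x: [2, 28, 20, 1, 14, 10, 16]… (length divides ord_31(14)).
π_14 has 3 disjoint cycles with lengths [15, 15, 1] on {0,…,30}.
31 − 3 = 28 transpositions; sign(π) = (−1)^28 = +1.
Zolotarev: (14|31) = +1, matching the cycle-count sign.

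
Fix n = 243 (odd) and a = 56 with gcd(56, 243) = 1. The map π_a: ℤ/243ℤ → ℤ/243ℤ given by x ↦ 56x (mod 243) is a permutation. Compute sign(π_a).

Start at x=124: 124 → 140 → 64 → 182 → 229 → 188 → 79 → … (one orbit).
6 cycles of lengths [162, 54, 18, 6, 2, 1].
n − c = 243 − 6 = 237; sign = (−1)^237 = -1.

-1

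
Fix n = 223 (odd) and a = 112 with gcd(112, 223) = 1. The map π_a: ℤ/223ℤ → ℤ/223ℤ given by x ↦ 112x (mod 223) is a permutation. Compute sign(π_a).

+1

Orbit of 171 under x↦112x: [171, 197, 210, 105, 164, 82, 41]… (length divides ord_223(112)).
The orbit structure of x ↦ 112x mod 223: 7 orbits of sizes [37, 37, 37, 37, 37, 37, 1].
sign(π) = (−1)^{n − #cycles} = (−1)^{223−7} = (−1)^216 = +1.
Via Zolotarev, sign(π_{112}) = (112|223) = +1.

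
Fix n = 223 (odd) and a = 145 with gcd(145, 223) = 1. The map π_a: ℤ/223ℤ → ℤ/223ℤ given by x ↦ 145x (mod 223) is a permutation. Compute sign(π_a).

-1

Start at x=65: 65 → 59 → 81 → 149 → 197 → 21 → 146 → … (one orbit).
Decompose π into cycles: lengths [222, 1] (2 cycles, including the fixed point 0).
Σ(ℓ_i−1) = 223−2 = 221; sign = (−1)^221 = -1.
The Jacobi symbol (145|223) = -1 (Zolotarev) agrees.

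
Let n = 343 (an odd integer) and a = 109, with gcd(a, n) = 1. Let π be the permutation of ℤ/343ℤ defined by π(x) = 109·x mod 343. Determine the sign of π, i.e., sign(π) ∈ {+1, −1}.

+1

Start at x=165: 165 → 149 → 120 → 46 → 212 → 127 → 123 → … (one orbit).
7 cycles of lengths [147, 147, 21, 21, 3, 3, 1].
With 7 cycles on 343 points, sign = (−1)^{343−7} = +1.
(109|343)_J = +1 (Zolotarev's lemma cross-check).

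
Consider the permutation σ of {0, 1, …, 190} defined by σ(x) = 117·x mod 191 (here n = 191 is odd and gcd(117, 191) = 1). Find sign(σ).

Start at x=133: 133 → 90 → 25 → 60 → 144 → 40 → 96 → … (one orbit).
The orbit structure of x ↦ 117x mod 191: 3 orbits of sizes [95, 95, 1].
Σ(ℓ_i−1) = 191−3 = 188; sign = (−1)^188 = +1.

+1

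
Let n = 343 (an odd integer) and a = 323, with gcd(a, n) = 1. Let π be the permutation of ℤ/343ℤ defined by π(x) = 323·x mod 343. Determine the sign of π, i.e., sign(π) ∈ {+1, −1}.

+1

Trace 134: π^k(134) = [134, 64, 92, 218, 99, 78, 155] for k=0..6.
Cycle lengths of π_323 on ℤ/343ℤ: [49, 49, 49, 49, 49, 49, 7, 7, 7, 7, 7, 7, 1, 1, 1, 1, 1, 1, 1]; 19 cycles in total.
With 19 cycles on 343 points, sign = (−1)^{343−19} = +1.
Via Zolotarev, sign(π_{323}) = (323|343) = +1.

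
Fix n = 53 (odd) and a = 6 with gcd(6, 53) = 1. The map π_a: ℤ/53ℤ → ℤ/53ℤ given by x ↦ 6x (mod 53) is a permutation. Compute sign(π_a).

Orbit of 4 under x↦6x: [4, 24, 38, 16, 43, 46, 11]… (length divides ord_53(6)).
The orbit structure of x ↦ 6x mod 53: 3 orbits of sizes [26, 26, 1].
With 3 cycles on 53 points, sign = (−1)^{53−3} = +1.
Check: (6/53) = +1 by Zolotarev.

+1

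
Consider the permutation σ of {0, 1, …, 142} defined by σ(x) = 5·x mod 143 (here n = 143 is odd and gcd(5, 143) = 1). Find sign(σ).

-1

Orbit of 122 under x↦5x: [122, 38, 47, 92, 31, 12, 60]… (length divides ord_143(5)).
12 cycles of lengths [20, 20, 20, 20, 20, 20, 5, 5, 4, 4, 4, 1].
With 12 cycles on 143 points, sign = (−1)^{143−12} = -1.
Zolotarev: (5|143) = -1, matching the cycle-count sign.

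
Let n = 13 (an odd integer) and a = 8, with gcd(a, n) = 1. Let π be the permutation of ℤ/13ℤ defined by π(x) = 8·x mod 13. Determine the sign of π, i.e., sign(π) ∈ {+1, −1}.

-1

Trace 12: π^k(12) = [12, 5, 1, 8] for k=0..3.
Cycle lengths of π_8 on ℤ/13ℤ: [4, 4, 4, 1]; 4 cycles in total.
4 cycles on 13: each ℓ→(−1)^(ℓ−1), product (−1)^9 = -1.
The Jacobi symbol (8|13) = -1 (Zolotarev) agrees.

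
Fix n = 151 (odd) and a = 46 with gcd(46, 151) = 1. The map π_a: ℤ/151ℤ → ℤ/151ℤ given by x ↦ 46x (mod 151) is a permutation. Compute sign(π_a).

-1

Orbit of 8 under x↦46x: [8, 66, 16, 132, 32, 113, 64]… (length divides ord_151(46)).
Cycle lengths of π_46 on ℤ/151ℤ: [30, 30, 30, 30, 30, 1]; 6 cycles in total.
n − c = 151 − 6 = 145; sign = (−1)^145 = -1.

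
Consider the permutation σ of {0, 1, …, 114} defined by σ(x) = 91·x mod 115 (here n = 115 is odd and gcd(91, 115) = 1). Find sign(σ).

Orbit of 1 under x↦91x: [1, 91]… (length divides ord_115(91)).
Cycle lengths of π_91 on ℤ/115ℤ: [2, 2, 2, 2, 2, 2, 2, 2, 2, 2, 2, 2, 2, 2, 2, 2, 2, 2, 2, 2, 2, 2, 2, 2, 2, 2, 2, 2, 2, 2, 2, 2, 2, 2, 2, 2, 2, 2, 2, 2, 2, 2, 2, 2, 2, 2, 2, 2, 2, 2, 2, 2, 2, 2, 2, 1, 1, 1, 1, 1]; 60 cycles in total.
60 cycles on 115: each ℓ→(−1)^(ℓ−1), product (−1)^55 = -1.

-1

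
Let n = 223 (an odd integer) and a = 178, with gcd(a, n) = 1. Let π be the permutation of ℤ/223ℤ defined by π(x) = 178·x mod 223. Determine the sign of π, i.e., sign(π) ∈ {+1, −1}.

Orbit of 132 under x↦178x: [132, 81, 146, 120, 175, 153, 28]… (length divides ord_223(178)).
π_178 has 3 disjoint cycles with lengths [111, 111, 1] on {0,…,222}.
sign(π) = (−1)^{n − #cycles} = (−1)^{223−3} = (−1)^220 = +1.
Via Zolotarev, sign(π_{178}) = (178|223) = +1.

+1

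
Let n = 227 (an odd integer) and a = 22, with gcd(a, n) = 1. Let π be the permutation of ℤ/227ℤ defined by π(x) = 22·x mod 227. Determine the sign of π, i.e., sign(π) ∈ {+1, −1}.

-1

Trace 130: π^k(130) = [130, 136, 41, 221, 95, 47, 126] for k=0..6.
π_22 has 2 disjoint cycles with lengths [226, 1] on {0,…,226}.
227 − 2 = 225 transpositions; sign(π) = (−1)^225 = -1.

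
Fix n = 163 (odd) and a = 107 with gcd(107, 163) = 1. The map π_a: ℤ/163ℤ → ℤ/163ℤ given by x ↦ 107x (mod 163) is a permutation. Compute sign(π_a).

Start at x=121: 121 → 70 → 155 → 122 → 14 → 31 → 57 → … (one orbit).
2 cycles of lengths [162, 1].
163 − 2 = 161 transpositions; sign(π) = (−1)^161 = -1.

-1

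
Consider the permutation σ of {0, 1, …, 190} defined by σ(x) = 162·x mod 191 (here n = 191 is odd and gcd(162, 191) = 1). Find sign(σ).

+1

Start at x=52: 52 → 20 → 184 → 12 → 34 → 160 → 135 → … (one orbit).
Cycle type of π: 95×2 + 1; total 3 cycles.
191 − 3 = 188 transpositions; sign(π) = (−1)^188 = +1.
Zolotarev: (162|191) = +1, matching the cycle-count sign.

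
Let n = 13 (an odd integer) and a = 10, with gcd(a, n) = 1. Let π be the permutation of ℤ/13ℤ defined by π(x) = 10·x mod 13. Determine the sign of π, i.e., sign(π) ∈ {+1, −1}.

+1

Start at x=12: 12 → 3 → 4 → 1 → 10 → 9 → 12 (one orbit).
3 cycles of lengths [6, 6, 1].
Σ(ℓ_i−1) = 13−3 = 10; sign = (−1)^10 = +1.
Zolotarev: (10|13) = +1, matching the cycle-count sign.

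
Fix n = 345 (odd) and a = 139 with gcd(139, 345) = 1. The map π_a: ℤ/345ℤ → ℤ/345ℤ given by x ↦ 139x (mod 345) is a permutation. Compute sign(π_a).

+1

Start at x=1: 1 → 139 → 1 (one orbit).
π_139 has 207 disjoint cycles with lengths [2, 2, 2, 2, 2, 2, 2, 2, 2, 2, 2, 2, 2, 2, 2, 2, 2, 2, 2, 2, 2, 2, 2, 2, 2, 2, 2, 2, 2, 2, 2, 2, 2, 2, 2, 2, 2, 2, 2, 2, 2, 2, 2, 2, 2, 2, 2, 2, 2, 2, 2, 2, 2, 2, 2, 2, 2, 2, 2, 2, 2, 2, 2, 2, 2, 2, 2, 2, 2, 2, 2, 2, 2, 2, 2, 2, 2, 2, 2, 2, 2, 2, 2, 2, 2, 2, 2, 2, 2, 2, 2, 2, 2, 2, 2, 2, 2, 2, 2, 2, 2, 2, 2, 2, 2, 2, 2, 2, 2, 2, 2, 2, 2, 2, 2, 2, 2, 2, 2, 2, 2, 2, 2, 2, 2, 2, 2, 2, 2, 2, 2, 2, 2, 2, 2, 2, 2, 2, 1, 1, 1, 1, 1, 1, 1, 1, 1, 1, 1, 1, 1, 1, 1, 1, 1, 1, 1, 1, 1, 1, 1, 1, 1, 1, 1, 1, 1, 1, 1, 1, 1, 1, 1, 1, 1, 1, 1, 1, 1, 1, 1, 1, 1, 1, 1, 1, 1, 1, 1, 1, 1, 1, 1, 1, 1, 1, 1, 1, 1, 1, 1, 1, 1, 1, 1, 1, 1] on {0,…,344}.
sign(π) = (−1)^{n − #cycles} = (−1)^{345−207} = (−1)^138 = +1.
Via Zolotarev, sign(π_{139}) = (139|345) = +1.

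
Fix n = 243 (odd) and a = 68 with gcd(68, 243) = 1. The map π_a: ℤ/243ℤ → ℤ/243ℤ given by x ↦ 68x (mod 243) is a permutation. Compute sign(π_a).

Orbit of 127 under x↦68x: [127, 131, 160, 188, 148, 101, 64]… (length divides ord_243(68)).
π_68 has 6 disjoint cycles with lengths [162, 54, 18, 6, 2, 1] on {0,…,242}.
n − c = 243 − 6 = 237; sign = (−1)^237 = -1.

-1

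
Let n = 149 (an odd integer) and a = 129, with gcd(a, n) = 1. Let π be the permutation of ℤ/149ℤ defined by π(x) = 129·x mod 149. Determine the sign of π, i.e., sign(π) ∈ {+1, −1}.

Orbit of 125 under x↦129x: [125, 33, 85, 88, 28, 36, 25]… (length divides ord_149(129)).
5 cycles of lengths [37, 37, 37, 37, 1].
5 cycles on 149: each ℓ→(−1)^(ℓ−1), product (−1)^144 = +1.
Via Zolotarev, sign(π_{129}) = (129|149) = +1.

+1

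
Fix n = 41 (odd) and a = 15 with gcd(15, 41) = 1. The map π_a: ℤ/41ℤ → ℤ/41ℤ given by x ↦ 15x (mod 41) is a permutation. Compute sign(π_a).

Start at x=10: 10 → 27 → 36 → 7 → 23 → 17 → 9 → … (one orbit).
Decompose π into cycles: lengths [40, 1] (2 cycles, including the fixed point 0).
sign(π) = (−1)^{n − #cycles} = (−1)^{41−2} = (−1)^39 = -1.

-1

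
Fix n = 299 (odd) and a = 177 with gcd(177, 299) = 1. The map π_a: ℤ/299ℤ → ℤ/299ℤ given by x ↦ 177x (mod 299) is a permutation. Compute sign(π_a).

Start at x=8: 8 → 220 → 70 → 131 → 164 → 25 → 239 → … (one orbit).
π_177 has 12 disjoint cycles with lengths [44, 44, 44, 44, 44, 44, 11, 11, 4, 4, 4, 1] on {0,…,298}.
12 cycles on 299: each ℓ→(−1)^(ℓ−1), product (−1)^287 = -1.

-1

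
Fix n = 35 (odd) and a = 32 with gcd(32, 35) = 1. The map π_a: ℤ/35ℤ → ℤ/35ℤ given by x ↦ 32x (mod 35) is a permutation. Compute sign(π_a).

-1

Trace 32: π^k(32) = [32, 9, 8, 11, 2, 29, 18] for k=0..6.
π_32 has 6 disjoint cycles with lengths [12, 12, 4, 3, 3, 1] on {0,…,34}.
Σ(ℓ_i−1) = 35−6 = 29; sign = (−1)^29 = -1.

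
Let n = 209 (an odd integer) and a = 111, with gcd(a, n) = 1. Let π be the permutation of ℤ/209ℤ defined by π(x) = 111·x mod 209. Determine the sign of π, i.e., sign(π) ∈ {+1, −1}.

Orbit of 45 under x↦111x: [45, 188, 177, 1, 111, 199, 144]… (length divides ord_209(111)).
Cycle type of π: 9×22 + 1×11; total 33 cycles.
Σ(ℓ_i−1) = 209−33 = 176; sign = (−1)^176 = +1.

+1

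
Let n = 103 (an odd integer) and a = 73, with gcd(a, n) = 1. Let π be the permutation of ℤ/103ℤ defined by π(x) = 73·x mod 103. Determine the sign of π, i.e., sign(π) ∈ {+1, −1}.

-1

Trace 66: π^k(66) = [66, 80, 72, 3, 13, 22, 61] for k=0..6.
Decompose π into cycles: lengths [34, 34, 34, 1] (4 cycles, including the fixed point 0).
Σ(ℓ_i−1) = 103−4 = 99; sign = (−1)^99 = -1.
Check: (73/103) = -1 by Zolotarev.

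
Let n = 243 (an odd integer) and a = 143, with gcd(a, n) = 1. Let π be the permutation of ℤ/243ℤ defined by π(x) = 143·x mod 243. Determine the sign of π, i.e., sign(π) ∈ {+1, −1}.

-1

Orbit of 118 under x↦143x: [118, 107, 235, 71, 190, 197, 226]… (length divides ord_243(143)).
14 cycles of lengths [54, 54, 54, 18, 18, 18, 6, 6, 6, 2, 2, 2, 2, 1].
243 − 14 = 229 transpositions; sign(π) = (−1)^229 = -1.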